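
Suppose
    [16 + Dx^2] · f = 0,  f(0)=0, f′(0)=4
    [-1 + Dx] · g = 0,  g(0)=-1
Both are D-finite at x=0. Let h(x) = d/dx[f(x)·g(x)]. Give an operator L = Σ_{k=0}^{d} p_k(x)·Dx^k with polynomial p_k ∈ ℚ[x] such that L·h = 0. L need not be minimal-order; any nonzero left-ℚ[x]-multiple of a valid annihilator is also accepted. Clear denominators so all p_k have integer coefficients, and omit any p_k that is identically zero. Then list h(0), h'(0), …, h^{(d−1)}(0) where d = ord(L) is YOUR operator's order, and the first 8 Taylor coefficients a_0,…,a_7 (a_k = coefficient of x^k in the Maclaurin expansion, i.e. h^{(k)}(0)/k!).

L = 17 - 2·Dx + Dx^2  (order 2).
h: a_k = -4, -8, 26, 40, -101/6, -611/15, -727/180, 46/3, …
ICs: h(0) = -4, h′(0) = -8.

f: a_k = 0, 4, 0, -32/3, 0, 128/15, 0, -1024/315, …
g: a_k = -1, -1, -1/2, -1/6, -1/24, -1/120, -1/720, -1/5040, …
h₀=f·g: eliminate ⇒ L₀, order ≤ 2·1.
h₀' ⇒ L via d/dx closure of L₀.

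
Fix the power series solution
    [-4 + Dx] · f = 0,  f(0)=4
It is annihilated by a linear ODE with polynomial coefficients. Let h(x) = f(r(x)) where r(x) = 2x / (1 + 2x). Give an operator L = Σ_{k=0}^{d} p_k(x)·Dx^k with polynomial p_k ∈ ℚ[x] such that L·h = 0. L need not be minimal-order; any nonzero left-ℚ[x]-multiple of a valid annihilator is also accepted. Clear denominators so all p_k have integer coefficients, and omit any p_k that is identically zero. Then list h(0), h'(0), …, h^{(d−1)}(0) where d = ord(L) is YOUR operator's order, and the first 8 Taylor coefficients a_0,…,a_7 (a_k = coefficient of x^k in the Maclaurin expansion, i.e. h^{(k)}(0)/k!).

f: a_k = 4, 16, 32, 128/3, 128/3, 512/15, 1024/45, 4096/315, …
Change of var in L_f (x↦r) gives L₀.
L = -8 + (1 + 4·x + 4·x^2)·Dx  (order 1).
h: a_k = 4, 32, 64, -128/3, -256/3, 3584/15, -11264/45, -34816/315, …
ICs: h(0) = 4.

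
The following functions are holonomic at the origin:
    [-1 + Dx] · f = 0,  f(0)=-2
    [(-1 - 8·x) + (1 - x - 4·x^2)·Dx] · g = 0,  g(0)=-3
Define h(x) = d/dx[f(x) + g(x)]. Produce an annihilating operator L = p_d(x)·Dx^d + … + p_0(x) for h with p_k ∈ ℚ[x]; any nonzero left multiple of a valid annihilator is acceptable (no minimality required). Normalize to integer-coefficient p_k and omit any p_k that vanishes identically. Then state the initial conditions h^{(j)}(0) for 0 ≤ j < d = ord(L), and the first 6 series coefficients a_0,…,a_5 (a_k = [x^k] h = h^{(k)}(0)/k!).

L = (44 + 466·x + 544·x^2 + 1728·x^3 + 384·x^4) + (-53 - 474·x - 599·x^2 - 1584·x^3 + 80·x^4 + 128·x^5)·Dx + (9 + 8·x + 55·x^2 - 144·x^3 - 464·x^4 - 128·x^5)·Dx^2  (order 2).
h: a_k = -5, -32, -82, -1045/3, -11701/12, -195481/60, …
ICs: h(0) = -5, h′(0) = -32.

f: a_k = -2, -2, -1, -1/3, -1/12, -1/60, …
g: a_k = -3, -3, -15, -27, -87, -195, …
Sum ⇒ L₀ = lclm(L_f,L_g) in ℚ(x)⟨Dx⟩.
h=h₀': d/dx-closure on L₀ ⇒ L.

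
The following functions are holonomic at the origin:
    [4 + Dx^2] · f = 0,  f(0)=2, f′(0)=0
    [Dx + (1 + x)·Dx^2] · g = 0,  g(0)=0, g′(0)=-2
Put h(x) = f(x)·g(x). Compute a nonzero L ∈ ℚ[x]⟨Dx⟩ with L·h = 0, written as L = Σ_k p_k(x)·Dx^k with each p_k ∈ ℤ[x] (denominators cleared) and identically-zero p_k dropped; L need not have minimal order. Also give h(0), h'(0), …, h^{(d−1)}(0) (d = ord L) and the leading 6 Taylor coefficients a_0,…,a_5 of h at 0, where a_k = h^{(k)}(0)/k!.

L = (168 + 864·x + 1456·x^2 + 1024·x^3 + 256·x^4) + (112 + 368·x + 384·x^2 + 128·x^3)·Dx + (102 + 464·x + 744·x^2 + 512·x^3 + 128·x^4)·Dx^2 + (28 + 92·x + 96·x^2 + 32·x^3)·Dx^3 + (15 + 62·x + 95·x^2 + 64·x^3 + 16·x^4)·Dx^4  (order 4).
h: a_k = 0, -4, 2, 20/3, -3, -4/5, …
ICs: h(0) = 0, h′(0) = -4, h′′(0) = 4, h′′′(0) = 40.

f: a_k = 2, 0, -4, 0, 4/3, 0, …
g: a_k = 0, -2, 1, -2/3, 1/2, -2/5, …
f·g: L₀ = L_f ⊗_s L_g, ord ≤ 2·2.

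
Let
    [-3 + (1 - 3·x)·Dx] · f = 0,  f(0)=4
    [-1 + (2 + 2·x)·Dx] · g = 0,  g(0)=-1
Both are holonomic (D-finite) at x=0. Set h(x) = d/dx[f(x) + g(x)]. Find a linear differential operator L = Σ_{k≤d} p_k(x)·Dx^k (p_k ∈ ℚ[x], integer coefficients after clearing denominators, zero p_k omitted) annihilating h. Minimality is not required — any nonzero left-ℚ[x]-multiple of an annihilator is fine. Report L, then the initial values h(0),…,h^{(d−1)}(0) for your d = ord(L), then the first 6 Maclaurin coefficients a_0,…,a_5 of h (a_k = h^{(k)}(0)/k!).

L = (-126 - 54·x) + (-213 - 450·x - 189·x^2)·Dx + (26 - 34·x - 114·x^2 - 54·x^3)·Dx^2  (order 2).
h: a_k = 23/2, 289/4, 5181/16, 41477/32, 1244125/256, 8958015/512, …
ICs: h(0) = 23/2, h′(0) = 289/4.

f: a_k = 4, 12, 36, 108, 324, 972, …
g: a_k = -1, -1/2, 1/8, -1/16, 5/128, -7/256, …
L₀ := lclm(L_f,L_g); ord L₀ ≤ 1+1.
h₀' ⇒ L via d/dx closure of L₀.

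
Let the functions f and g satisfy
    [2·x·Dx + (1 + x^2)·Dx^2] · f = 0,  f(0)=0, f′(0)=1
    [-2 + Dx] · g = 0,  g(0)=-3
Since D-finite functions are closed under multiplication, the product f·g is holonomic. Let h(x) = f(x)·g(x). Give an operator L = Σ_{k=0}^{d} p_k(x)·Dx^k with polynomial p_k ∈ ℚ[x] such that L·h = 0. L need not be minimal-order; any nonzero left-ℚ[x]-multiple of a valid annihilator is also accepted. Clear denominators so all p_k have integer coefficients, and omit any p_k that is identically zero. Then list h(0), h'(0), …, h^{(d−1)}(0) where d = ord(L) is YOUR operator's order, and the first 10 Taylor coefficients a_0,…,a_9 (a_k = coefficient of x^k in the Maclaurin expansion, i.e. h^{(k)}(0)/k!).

L = (4 - 4·x + 4·x^2) + (-4 + 2·x - 4·x^2)·Dx + (1 + x^2)·Dx^2  (order 2).
h: a_k = 0, -3, -6, -5, -2, -3/5, -2/3, -13/35, 26/105, 61/315, …
ICs: h(0) = 0, h′(0) = -3.

f: a_k = 0, 1, 0, -1/3, 0, 1/5, 0, -1/7, 0, 1/9, …
g: a_k = -3, -6, -6, -4, -2, -4/5, -4/15, -8/105, -2/105, -4/945, …
h₀=f·g: eliminate ⇒ L₀, order ≤ 2·1.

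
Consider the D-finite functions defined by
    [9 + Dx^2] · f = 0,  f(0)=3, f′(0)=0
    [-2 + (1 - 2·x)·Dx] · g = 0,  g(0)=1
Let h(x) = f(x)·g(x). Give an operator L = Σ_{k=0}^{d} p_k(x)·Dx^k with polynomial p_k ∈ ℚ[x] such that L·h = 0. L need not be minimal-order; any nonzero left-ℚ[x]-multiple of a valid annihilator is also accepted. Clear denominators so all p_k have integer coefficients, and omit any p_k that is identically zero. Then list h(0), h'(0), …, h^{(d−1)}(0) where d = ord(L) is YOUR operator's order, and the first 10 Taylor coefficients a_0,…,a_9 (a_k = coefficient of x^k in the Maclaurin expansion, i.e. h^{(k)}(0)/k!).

f: a_k = 3, 0, -27/2, 0, 81/8, 0, -243/80, 0, 2187/4480, 0, …
g: a_k = 1, 2, 4, 8, 16, 32, 64, 128, 256, 512, …
h₀=f·g: eliminate ⇒ L₀, order ≤ 2·1.
L = (-9 + 18·x) + 4·Dx + (-1 + 2·x)·Dx^2  (order 2).
h: a_k = 3, 6, -3/2, -3, 33/8, 33/4, 1077/80, 1077/40, 48687/896, 48687/448, …
ICs: h(0) = 3, h′(0) = 6.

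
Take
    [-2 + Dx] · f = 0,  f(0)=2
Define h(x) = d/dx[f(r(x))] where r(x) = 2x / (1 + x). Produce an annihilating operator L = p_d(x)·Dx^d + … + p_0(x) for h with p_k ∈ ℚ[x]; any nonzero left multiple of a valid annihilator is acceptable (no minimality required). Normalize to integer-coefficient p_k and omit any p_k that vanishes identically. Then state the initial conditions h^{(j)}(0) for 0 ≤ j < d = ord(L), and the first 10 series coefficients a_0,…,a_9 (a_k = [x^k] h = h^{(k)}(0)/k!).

L = (2 - 2·x) + (-1 - 2·x - x^2)·Dx  (order 1).
h: a_k = 8, 16, -8, -32/3, 56/3, -176/15, -136/45, 5056/315, -6632/315, 47344/2835, …
ICs: h(0) = 8.

f: a_k = 2, 4, 4, 8/3, 4/3, 8/15, 8/45, 16/315, 4/315, 8/2835, …
L₀ from L_f via x↦r, Dx↦r'^{-1}Dx.
h=h₀': d/dx-closure on L₀ ⇒ L.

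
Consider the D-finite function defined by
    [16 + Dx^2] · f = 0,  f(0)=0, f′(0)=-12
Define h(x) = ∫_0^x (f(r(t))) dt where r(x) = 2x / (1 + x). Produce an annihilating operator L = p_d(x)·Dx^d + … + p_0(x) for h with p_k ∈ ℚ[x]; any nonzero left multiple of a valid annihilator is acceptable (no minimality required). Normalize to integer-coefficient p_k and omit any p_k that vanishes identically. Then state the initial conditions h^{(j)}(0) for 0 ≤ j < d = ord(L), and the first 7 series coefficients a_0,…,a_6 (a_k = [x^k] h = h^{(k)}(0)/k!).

L = 64·Dx + (2 + 6·x + 6·x^2 + 2·x^3)·Dx^2 + (1 + 4·x + 6·x^2 + 4·x^3 + x^4)·Dx^3  (order 3).
h: a_k = 0, 0, -12, 8, 58, -744/5, 1732/15, …
ICs: h(0) = 0, h′(0) = 0, h′′(0) = -24.

f: a_k = 0, -12, 0, 32, 0, -128/5, 0, …
L₀ from L_f via x↦r, Dx↦r'^{-1}Dx.
Integrate: L := L₀·Dx.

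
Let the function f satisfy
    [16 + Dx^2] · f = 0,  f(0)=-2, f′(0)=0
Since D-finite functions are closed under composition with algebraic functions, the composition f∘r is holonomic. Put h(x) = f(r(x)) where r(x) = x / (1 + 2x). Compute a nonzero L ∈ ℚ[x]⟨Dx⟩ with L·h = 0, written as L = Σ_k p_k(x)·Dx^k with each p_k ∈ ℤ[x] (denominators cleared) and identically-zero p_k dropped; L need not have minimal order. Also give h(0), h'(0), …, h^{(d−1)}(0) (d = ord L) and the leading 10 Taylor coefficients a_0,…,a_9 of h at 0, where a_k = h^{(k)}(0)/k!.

L = 16 + (4 + 24·x + 48·x^2 + 32·x^3)·Dx + (1 + 8·x + 24·x^2 + 32·x^3 + 16·x^4)·Dx^2  (order 2).
h: a_k = -2, 0, 16, -64, 512/3, -1024/3, 19712/45, 1024/5, -1205248/315, 5292032/315, …
ICs: h(0) = -2, h′(0) = 0.

f: a_k = -2, 0, 16, 0, -64/3, 0, 512/45, 0, -1024/315, 0, …
Substitute x→r, Dx→(1/r')Dx; clear ⇒ L₀.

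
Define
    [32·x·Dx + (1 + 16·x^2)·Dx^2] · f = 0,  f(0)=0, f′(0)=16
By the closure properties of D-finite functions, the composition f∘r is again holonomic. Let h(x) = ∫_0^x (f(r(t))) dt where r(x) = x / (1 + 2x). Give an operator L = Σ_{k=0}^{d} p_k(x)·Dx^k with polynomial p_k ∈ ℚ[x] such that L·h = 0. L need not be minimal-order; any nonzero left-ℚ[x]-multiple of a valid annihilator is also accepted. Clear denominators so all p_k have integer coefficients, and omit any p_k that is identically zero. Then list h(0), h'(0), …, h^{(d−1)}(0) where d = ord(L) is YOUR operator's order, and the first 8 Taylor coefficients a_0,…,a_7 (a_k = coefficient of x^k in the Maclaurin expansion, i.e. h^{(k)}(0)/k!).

L = (4 + 40·x)·Dx^2 + (1 + 4·x + 20·x^2)·Dx^3  (order 3).
h: a_k = 0, 0, 8, -32/3, -16/3, 384/5, -2432/15, -5632/21, …
ICs: h(0) = 0, h′(0) = 0, h′′(0) = 16.

f: a_k = 0, 16, 0, -256/3, 0, 4096/5, 0, -65536/7, …
h₀=f(r): pull back L_f along r ⇒ L₀.
∫: right-multiply L₀ by Dx.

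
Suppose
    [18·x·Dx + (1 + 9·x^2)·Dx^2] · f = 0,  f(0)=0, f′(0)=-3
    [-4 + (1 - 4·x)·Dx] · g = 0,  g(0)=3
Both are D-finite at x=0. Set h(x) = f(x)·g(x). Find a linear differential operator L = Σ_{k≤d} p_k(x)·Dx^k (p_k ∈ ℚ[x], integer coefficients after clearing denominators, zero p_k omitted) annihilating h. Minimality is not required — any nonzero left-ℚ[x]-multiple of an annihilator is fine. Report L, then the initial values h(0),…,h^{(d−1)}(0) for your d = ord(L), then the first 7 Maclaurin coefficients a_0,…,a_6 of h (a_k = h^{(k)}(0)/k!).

L = 72·x + (8 - 18·x + 144·x^2)·Dx + (-1 + 4·x - 9·x^2 + 36·x^3)·Dx^2  (order 2).
h: a_k = 0, -9, -36, -117, -468, -10089/5, -40356/5, …
ICs: h(0) = 0, h′(0) = -9.

f: a_k = 0, -3, 0, 9, 0, -243/5, 0, …
g: a_k = 3, 12, 48, 192, 768, 3072, 12288, …
h₀=f·g: eliminate ⇒ L₀, order ≤ 2·1.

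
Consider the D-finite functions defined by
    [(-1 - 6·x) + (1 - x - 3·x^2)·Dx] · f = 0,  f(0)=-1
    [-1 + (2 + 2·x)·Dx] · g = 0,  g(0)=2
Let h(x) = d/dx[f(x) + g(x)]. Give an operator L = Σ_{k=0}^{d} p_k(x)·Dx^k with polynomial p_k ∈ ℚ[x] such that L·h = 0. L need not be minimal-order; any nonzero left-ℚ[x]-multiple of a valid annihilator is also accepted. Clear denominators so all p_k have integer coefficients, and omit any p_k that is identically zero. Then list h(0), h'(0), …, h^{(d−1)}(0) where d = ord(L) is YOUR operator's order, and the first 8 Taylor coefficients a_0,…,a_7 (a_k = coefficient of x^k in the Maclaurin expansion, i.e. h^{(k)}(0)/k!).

L = (-108 - 690·x - 1260·x^2 - 1620·x^3 - 810·x^4) + (-165 - 1476·x - 3819·x^2 - 6408·x^3 - 6345·x^4 - 2430·x^5)·Dx + (34 + 114·x + 134·x^2 - 378·x^3 - 1422·x^4 - 1530·x^5 - 540·x^6)·Dx^2  (order 2).
h: a_k = 0, -17/2, -165/8, -1221/16, -25565/128, -149055/256, -1555225/1024, -8323501/2048, …
ICs: h(0) = 0, h′(0) = -17/2.

f: a_k = -1, -1, -4, -7, -19, -40, -97, -217, …
g: a_k = 2, 1, -1/4, 1/8, -5/64, 7/128, -21/512, 33/1024, …
Sum ⇒ L₀ = lclm(L_f,L_g) in ℚ(x)⟨Dx⟩.
Derive L from L₀ (diff closure).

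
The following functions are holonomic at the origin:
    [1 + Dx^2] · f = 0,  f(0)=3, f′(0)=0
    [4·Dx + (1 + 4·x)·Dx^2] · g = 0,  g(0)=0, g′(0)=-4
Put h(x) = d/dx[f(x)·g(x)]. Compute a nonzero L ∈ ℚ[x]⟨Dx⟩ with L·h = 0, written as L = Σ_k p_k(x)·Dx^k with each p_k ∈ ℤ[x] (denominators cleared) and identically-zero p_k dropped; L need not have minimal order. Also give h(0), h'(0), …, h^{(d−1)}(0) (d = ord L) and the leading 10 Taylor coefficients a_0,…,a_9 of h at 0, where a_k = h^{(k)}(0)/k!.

f: a_k = 3, 0, -3/2, 0, 1/8, 0, -1/240, 0, 1/13440, 0, …
g: a_k = 0, -4, 8, -64/3, 64, -1024/5, 2048/3, -16384/7, 8192, -262144/9, …
L₀ := L_f ⊗_s L_g (sym. prod.), ord ≤ 4.
h=h₀': d/dx-closure on L₀ ⇒ L.
L = (-12355 - 1064·x - 6288·x^2 - 16128·x^3 - 13568·x^4 + 6144·x^5 + 4096·x^6) + (-3384 - 15968·x - 14080·x^2 - 15360·x^3 + 10240·x^4 + 8192·x^5)·Dx + (-12502 - 2384·x - 10016·x^2 - 19968·x^3 - 14848·x^4 + 12288·x^5 + 8192·x^6)·Dx^2 + (-3384 - 15968·x - 14080·x^2 - 15360·x^3 + 10240·x^4 + 8192·x^5)·Dx^3 + (-147 - 1320·x - 3728·x^2 - 3840·x^3 - 1280·x^4 + 6144·x^5 + 4096·x^6)·Dx^4  (order 4).
h: a_k = -12, 48, -174, 720, -5829/2, 11718, -940403/20, 2827196/15, -169134311/224, 507981377/168, …
ICs: h(0) = -12, h′(0) = 48, h′′(0) = -348, h′′′(0) = 4320.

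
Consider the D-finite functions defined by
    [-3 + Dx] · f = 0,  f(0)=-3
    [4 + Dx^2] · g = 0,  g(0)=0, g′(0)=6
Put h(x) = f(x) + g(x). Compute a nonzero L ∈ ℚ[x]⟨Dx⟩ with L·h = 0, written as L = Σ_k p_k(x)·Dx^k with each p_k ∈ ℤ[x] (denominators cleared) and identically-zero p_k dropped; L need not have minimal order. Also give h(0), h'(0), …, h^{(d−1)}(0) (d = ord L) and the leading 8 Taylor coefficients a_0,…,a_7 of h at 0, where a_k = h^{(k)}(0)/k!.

L = -12 + 4·Dx - 3·Dx^2 + Dx^3  (order 3).
h: a_k = -3, -3, -27/2, -35/2, -81/8, -211/40, -243/80, -463/336, …
ICs: h(0) = -3, h′(0) = -3, h′′(0) = -27.

f: a_k = -3, -9, -27/2, -27/2, -81/8, -243/40, -243/80, -729/560, …
g: a_k = 0, 6, 0, -4, 0, 4/5, 0, -8/105, …
h₀=f+g: left-lcm gives L₀, ord ≤ 3.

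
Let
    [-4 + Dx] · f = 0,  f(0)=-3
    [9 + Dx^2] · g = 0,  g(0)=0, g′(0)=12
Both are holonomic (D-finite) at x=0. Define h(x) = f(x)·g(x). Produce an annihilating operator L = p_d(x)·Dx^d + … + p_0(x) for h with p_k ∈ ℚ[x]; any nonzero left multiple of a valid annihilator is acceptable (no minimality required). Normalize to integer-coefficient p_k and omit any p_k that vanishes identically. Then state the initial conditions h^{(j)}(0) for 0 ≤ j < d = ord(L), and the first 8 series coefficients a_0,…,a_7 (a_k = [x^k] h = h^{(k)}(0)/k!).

f: a_k = -3, -12, -24, -32, -32, -128/5, -256/15, -1024/105, …
g: a_k = 0, 12, 0, -18, 0, 81/10, 0, -243/140, …
h₀=f·g: eliminate ⇒ L₀, order ≤ 1·2.
L = 25 - 8·Dx + Dx^2  (order 2).
h: a_k = 0, -36, -144, -234, -168, 237/10, 858/5, 25481/140, …
ICs: h(0) = 0, h′(0) = -36.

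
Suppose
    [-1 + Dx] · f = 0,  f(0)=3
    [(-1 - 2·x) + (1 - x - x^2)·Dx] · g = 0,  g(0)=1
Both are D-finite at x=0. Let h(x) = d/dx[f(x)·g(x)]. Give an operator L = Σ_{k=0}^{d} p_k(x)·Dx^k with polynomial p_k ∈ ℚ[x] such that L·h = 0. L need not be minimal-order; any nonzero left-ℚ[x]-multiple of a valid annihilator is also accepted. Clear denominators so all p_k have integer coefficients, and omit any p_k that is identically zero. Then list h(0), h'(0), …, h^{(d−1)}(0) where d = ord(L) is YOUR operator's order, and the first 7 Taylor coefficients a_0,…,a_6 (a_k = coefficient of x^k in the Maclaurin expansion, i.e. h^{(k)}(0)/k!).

L = (7 + 6·x - x^2 - 2·x^3 + x^4) + (-2 + x + 4·x^2 - x^4)·Dx  (order 1).
h: a_k = 6, 21, 51, 221/2, 893/4, 17347/40, 98221/120, …
ICs: h(0) = 6.

f: a_k = 3, 3, 3/2, 1/2, 1/8, 1/40, 1/240, …
g: a_k = 1, 1, 2, 3, 5, 8, 13, …
Sym-product of L_f,L_g gives L₀ (≤ ord 1).
h=h₀': d/dx-closure on L₀ ⇒ L.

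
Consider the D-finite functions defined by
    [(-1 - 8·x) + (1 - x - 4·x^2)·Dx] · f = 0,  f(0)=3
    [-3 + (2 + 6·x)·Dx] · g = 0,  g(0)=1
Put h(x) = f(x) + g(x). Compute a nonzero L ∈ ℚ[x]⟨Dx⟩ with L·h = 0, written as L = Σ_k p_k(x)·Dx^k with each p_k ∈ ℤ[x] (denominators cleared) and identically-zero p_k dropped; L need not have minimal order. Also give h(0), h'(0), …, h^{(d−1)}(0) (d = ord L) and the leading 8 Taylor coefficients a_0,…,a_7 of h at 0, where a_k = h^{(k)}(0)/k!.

f: a_k = 3, 3, 15, 27, 87, 195, 543, 1323, …
g: a_k = 1, 3/2, -9/8, 27/16, -405/128, 1701/256, -15309/1024, 72171/2048, …
Weyl lclm of L_f,L_g ⇒ L₀ (ord ≤ 2).
L = (-69 - 387·x - 900·x^2 - 1440·x^3) + (49 + 318·x + 1257·x^2 + 3240·x^3 + 3600·x^4)·Dx + (2 - 46·x - 234·x^2 + 86·x^3 + 1440·x^4 + 1440·x^5)·Dx^2  (order 2).
h: a_k = 4, 9/2, 111/8, 459/16, 10731/128, 51621/256, 540723/1024, 2781675/2048, …
ICs: h(0) = 4, h′(0) = 9/2.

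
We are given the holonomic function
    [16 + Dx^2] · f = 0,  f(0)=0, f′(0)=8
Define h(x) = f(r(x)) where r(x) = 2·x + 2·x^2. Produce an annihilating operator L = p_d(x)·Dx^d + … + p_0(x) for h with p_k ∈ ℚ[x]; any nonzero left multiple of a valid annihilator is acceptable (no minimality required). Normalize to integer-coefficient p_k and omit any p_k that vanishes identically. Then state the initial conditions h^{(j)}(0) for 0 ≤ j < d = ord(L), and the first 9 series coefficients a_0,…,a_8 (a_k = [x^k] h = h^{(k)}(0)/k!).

f: a_k = 0, 8, 0, -64/3, 0, 256/15, 0, -2048/315, 0, …
f∘r: x↦r, Dx↦Dx/r' in L_f ⇒ L₀.
L = (64 + 384·x + 768·x^2 + 512·x^3) - 2·Dx + (1 + 2·x)·Dx^2  (order 2).
h: a_k = 0, 16, 16, -512/3, -512, 512/15, 2560, 1458176/315, -16384/45, …
ICs: h(0) = 0, h′(0) = 16.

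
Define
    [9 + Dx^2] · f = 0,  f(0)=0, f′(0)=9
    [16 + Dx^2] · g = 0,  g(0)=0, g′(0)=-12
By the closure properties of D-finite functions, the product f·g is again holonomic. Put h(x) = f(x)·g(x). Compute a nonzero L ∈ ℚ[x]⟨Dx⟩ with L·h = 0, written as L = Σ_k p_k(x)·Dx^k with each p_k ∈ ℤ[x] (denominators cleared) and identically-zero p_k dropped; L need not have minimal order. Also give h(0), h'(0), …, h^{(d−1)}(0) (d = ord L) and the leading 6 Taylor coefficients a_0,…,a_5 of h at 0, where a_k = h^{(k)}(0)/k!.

L = 49 + 50·Dx^2 + Dx^4  (order 4).
h: a_k = 0, 0, -108, 0, 450, 0, …
ICs: h(0) = 0, h′(0) = 0, h′′(0) = -216, h′′′(0) = 0.

f: a_k = 0, 9, 0, -27/2, 0, 243/40, …
g: a_k = 0, -12, 0, 32, 0, -128/5, …
f·g: L₀ = L_f ⊗_s L_g, ord ≤ 2·2.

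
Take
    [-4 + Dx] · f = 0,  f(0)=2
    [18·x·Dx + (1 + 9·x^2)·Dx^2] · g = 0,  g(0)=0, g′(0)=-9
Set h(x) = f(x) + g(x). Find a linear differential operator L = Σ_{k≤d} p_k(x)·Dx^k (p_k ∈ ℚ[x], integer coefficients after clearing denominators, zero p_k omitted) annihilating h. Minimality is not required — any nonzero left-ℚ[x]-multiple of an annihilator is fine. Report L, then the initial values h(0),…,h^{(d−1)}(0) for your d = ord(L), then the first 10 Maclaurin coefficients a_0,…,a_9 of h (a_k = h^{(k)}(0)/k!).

L = (36 - 144·x - 972·x^2 - 1296·x^3)·Dx + (-17 + 99·x^2 - 648·x^4)·Dx^2 + (2 + 9·x + 36·x^2 + 81·x^3 + 162·x^4)·Dx^3  (order 3).
h: a_k = 2, -1, 16, 145/3, 64/3, -1931/15, 512/45, 297293/315, 1024/315, -18596339/2835, …
ICs: h(0) = 2, h′(0) = -1, h′′(0) = 32.

f: a_k = 2, 8, 16, 64/3, 64/3, 256/15, 512/45, 2048/315, 1024/315, 4096/2835, …
g: a_k = 0, -9, 0, 27, 0, -729/5, 0, 6561/7, 0, -6561, …
f+g: L₀ = lclm(L_f,L_g), ord ≤ 1+2.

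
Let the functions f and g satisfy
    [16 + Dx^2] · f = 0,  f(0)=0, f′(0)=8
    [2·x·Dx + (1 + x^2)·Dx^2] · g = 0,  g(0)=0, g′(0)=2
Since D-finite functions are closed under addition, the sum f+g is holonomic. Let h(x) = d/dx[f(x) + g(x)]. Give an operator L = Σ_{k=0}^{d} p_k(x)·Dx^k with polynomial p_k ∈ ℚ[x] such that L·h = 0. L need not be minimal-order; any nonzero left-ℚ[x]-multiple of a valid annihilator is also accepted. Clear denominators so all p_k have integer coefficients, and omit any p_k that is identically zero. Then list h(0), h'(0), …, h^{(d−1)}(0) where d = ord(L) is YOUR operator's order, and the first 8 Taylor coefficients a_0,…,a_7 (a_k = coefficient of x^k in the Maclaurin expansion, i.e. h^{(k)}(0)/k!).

f: a_k = 0, 8, 0, -64/3, 0, 256/15, 0, -2048/315, …
g: a_k = 0, 2, 0, -2/3, 0, 2/5, 0, -2/7, …
h₀=f+g: left-lcm gives L₀, ord ≤ 4.
h₀' ⇒ L via d/dx closure of L₀.
L = (64·x + 704·x^3 + 256·x^5) + (112 + 416·x^2 + 432·x^4 + 128·x^6)·Dx + (4·x + 44·x^3 + 16·x^5)·Dx^2 + (7 + 26·x^2 + 27·x^4 + 8·x^6)·Dx^3  (order 3).
h: a_k = 10, 0, -66, 0, 262/3, 0, -2138/45, 0, …
ICs: h(0) = 10, h′(0) = 0, h′′(0) = -132.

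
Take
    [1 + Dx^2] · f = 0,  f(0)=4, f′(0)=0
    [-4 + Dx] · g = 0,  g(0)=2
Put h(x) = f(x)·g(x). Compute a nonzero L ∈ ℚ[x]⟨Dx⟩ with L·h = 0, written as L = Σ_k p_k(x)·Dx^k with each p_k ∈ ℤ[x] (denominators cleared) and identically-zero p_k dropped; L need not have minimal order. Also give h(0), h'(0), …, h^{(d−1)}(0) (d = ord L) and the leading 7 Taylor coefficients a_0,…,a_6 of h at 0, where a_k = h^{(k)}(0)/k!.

L = 17 - 8·Dx + Dx^2  (order 2).
h: a_k = 8, 32, 60, 208/3, 161/3, 404/15, 11/2, …
ICs: h(0) = 8, h′(0) = 32.

f: a_k = 4, 0, -2, 0, 1/6, 0, -1/180, …
g: a_k = 2, 8, 16, 64/3, 64/3, 256/15, 512/45, …
Sym-product of L_f,L_g gives L₀ (≤ ord 2).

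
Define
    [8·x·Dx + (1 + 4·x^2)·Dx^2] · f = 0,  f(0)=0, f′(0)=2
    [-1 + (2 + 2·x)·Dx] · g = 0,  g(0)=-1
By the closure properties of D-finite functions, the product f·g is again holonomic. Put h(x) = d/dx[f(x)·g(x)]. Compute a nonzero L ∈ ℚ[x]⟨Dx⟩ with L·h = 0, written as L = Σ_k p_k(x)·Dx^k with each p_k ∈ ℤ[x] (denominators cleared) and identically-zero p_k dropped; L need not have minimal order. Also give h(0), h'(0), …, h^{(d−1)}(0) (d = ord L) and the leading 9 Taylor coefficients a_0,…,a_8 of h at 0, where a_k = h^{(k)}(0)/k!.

L = (29 + 160·x - 280·x^2 - 384·x^3 - 48·x^4) + (76 + 300·x - 288·x^2 - 1664·x^3 - 1344·x^4 - 192·x^5)·Dx + (12 - 40·x - 84·x^2 - 256·x^3 - 544·x^4 - 384·x^5 - 64·x^6)·Dx^2  (order 2).
h: a_k = -2, -2, 35/4, 29/6, -6389/192, -5929/320, 1022653/7680, 944407/13440, -60850925/114688, …
ICs: h(0) = -2, h′(0) = -2.

f: a_k = 0, 2, 0, -8/3, 0, 32/5, 0, -128/7, 0, …
g: a_k = -1, -1/2, 1/8, -1/16, 5/128, -7/256, 21/1024, -33/2048, 429/32768, …
Product ⇒ symmetric product L₀, ord ≤ 2.
h₀' ⇒ L via d/dx closure of L₀.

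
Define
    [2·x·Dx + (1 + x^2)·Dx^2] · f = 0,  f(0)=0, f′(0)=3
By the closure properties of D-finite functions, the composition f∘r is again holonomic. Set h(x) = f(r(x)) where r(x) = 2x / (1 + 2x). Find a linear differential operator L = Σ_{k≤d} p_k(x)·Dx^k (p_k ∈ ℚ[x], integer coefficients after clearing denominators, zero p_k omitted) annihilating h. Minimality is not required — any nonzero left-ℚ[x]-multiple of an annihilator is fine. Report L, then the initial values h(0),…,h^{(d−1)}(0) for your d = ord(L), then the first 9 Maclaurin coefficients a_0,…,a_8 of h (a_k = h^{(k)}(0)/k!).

L = (4 + 16·x)·Dx + (1 + 4·x + 8·x^2)·Dx^2  (order 2).
h: a_k = 0, 6, -12, 16, 0, -384/5, 256, -3072/7, 0, …
ICs: h(0) = 0, h′(0) = 6.

f: a_k = 0, 3, 0, -1, 0, 3/5, 0, -3/7, 0, …
L₀ from L_f via x↦r, Dx↦r'^{-1}Dx.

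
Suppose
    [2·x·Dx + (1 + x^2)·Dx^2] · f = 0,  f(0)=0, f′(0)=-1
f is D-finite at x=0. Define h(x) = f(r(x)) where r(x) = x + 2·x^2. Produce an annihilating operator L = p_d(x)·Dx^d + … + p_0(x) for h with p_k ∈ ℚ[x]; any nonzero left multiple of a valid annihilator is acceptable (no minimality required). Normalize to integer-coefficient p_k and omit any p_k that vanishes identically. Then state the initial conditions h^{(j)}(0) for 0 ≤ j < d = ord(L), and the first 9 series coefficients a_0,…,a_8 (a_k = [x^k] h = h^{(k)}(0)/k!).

L = (-4 + 2·x + 16·x^2 + 48·x^3 + 48·x^4)·Dx + (1 + 4·x + x^2 + 8·x^3 + 20·x^4 + 16·x^5)·Dx^2  (order 2).
h: a_k = 0, -1, -2, 1/3, 2, 19/5, 2/3, -55/7, -14, …
ICs: h(0) = 0, h′(0) = -1.

f: a_k = 0, -1, 0, 1/3, 0, -1/5, 0, 1/7, 0, …
h₀=f(r): pull back L_f along r ⇒ L₀.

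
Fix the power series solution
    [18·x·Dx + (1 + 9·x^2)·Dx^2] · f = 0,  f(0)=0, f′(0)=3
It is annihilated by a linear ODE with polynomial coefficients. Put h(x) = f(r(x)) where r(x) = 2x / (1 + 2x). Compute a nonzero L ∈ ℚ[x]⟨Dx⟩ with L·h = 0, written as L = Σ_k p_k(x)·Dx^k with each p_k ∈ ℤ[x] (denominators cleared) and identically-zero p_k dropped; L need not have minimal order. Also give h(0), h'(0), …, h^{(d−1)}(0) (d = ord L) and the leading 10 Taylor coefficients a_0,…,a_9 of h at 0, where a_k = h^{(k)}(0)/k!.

L = (4 + 80·x)·Dx + (1 + 4·x + 40·x^2)·Dx^2  (order 2).
h: a_k = 0, 6, -12, -48, 384, -384/5, -9984, 254976/7, 172032, -1744896, …
ICs: h(0) = 0, h′(0) = 6.

f: a_k = 0, 3, 0, -9, 0, 243/5, 0, -2187/7, 0, 2187, …
Change of var in L_f (x↦r) gives L₀.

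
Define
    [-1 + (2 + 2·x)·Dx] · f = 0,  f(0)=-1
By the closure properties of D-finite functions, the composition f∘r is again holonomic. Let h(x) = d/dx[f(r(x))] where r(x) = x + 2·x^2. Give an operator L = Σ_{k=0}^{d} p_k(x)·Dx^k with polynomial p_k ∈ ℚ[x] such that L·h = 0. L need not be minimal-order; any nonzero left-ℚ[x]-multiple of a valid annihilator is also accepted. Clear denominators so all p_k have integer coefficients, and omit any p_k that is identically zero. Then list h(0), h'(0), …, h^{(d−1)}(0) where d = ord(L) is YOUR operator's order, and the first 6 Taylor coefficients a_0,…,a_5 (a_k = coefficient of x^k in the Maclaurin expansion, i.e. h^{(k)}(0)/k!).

L = 7 + (-2 - 10·x - 12·x^2 - 16·x^3)·Dx  (order 1).
h: a_k = -1/2, -7/4, 21/16, 21/32, -595/256, 567/512, …
ICs: h(0) = -1/2.

f: a_k = -1, -1/2, 1/8, -1/16, 5/128, -7/256, …
f∘r: x↦r, Dx↦Dx/r' in L_f ⇒ L₀.
h₀' ⇒ L via d/dx closure of L₀.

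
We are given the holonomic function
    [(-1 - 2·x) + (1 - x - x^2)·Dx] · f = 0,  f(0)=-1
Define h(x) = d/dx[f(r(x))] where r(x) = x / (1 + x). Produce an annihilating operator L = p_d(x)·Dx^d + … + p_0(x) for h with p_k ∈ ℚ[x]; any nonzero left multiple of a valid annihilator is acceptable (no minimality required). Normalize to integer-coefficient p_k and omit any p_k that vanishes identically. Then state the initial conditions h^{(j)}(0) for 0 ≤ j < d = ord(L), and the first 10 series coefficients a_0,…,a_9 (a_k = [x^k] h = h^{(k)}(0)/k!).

L = (2 + 6·x + 12·x^2 + 6·x^3) + (-1 - 5·x - 6·x^2 + x^3 + 3·x^4)·Dx  (order 1).
h: a_k = -1, -2, 0, -4, 5, -12, 21, -40, 72, -130, …
ICs: h(0) = -1.

f: a_k = -1, -1, -2, -3, -5, -8, -13, -21, -34, -55, …
h₀=f(r): pull back L_f along r ⇒ L₀.
Differentiate: ansatz ord ≤ ord L₀ ⇒ L.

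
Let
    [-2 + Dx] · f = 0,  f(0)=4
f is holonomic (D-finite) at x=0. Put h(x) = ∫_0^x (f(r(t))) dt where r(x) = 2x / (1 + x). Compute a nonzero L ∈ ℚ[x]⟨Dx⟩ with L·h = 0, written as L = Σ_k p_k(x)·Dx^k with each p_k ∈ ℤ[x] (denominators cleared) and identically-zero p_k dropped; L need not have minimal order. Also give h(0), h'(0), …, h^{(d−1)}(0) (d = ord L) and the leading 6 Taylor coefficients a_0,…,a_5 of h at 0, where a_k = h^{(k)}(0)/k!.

L = -4·Dx + (1 + 2·x + x^2)·Dx^2  (order 2).
h: a_k = 0, 4, 8, 16/3, -4/3, -16/15, …
ICs: h(0) = 0, h′(0) = 4.

f: a_k = 4, 8, 8, 16/3, 8/3, 16/15, …
f∘r: x↦r, Dx↦Dx/r' in L_f ⇒ L₀.
h=∫h₀ ⇒ L = L₀·Dx.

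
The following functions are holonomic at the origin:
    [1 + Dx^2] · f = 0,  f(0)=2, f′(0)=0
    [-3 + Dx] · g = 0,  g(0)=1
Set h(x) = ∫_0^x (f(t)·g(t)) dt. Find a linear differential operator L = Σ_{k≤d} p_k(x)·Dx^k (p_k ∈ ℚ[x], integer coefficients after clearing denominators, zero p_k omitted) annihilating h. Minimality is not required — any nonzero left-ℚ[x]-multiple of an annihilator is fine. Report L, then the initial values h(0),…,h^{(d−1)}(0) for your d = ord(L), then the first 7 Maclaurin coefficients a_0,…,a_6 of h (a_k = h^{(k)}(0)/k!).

L = 10·Dx - 6·Dx^2 + Dx^3  (order 3).
h: a_k = 0, 2, 3, 8/3, 3/2, 7/15, -1/30, …
ICs: h(0) = 0, h′(0) = 2, h′′(0) = 6.

f: a_k = 2, 0, -1, 0, 1/12, 0, -1/360, …
g: a_k = 1, 3, 9/2, 9/2, 27/8, 81/40, 81/80, …
L₀ := L_f ⊗_s L_g (sym. prod.), ord ≤ 2.
h=∫h₀ ⇒ L = L₀·Dx.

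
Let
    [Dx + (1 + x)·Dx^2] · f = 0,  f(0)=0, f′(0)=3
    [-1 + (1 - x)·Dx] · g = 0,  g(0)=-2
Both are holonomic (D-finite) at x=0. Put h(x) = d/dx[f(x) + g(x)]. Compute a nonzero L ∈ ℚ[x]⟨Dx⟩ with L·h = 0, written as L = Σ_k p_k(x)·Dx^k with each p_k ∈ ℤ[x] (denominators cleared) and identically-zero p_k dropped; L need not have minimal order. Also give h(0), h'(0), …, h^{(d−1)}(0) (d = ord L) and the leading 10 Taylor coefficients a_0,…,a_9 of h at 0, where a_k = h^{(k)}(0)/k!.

f: a_k = 0, 3, -3/2, 1, -3/4, 3/5, -1/2, 3/7, -3/8, 1/3, …
g: a_k = -2, -2, -2, -2, -2, -2, -2, -2, -2, -2, …
Sum ⇒ L₀ = lclm(L_f,L_g) in ℚ(x)⟨Dx⟩.
h₀' ⇒ L via d/dx closure of L₀.
L = (-10 - 2·x) + (-4 - 16·x - 4·x^2)·Dx + (3 + x - 3·x^2 - x^3)·Dx^2  (order 2).
h: a_k = 1, -7, -3, -11, -7, -15, -11, -19, -15, -23, …
ICs: h(0) = 1, h′(0) = -7.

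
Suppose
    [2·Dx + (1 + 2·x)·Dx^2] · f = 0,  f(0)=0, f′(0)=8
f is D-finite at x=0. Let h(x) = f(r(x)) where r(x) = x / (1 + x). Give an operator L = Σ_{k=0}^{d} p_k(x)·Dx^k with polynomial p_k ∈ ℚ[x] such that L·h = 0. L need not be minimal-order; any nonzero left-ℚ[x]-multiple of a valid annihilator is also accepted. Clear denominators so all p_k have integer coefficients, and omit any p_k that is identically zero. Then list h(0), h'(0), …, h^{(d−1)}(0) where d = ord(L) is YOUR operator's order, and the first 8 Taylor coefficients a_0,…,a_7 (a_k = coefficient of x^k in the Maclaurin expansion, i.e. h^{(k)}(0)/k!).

L = (4 + 6·x)·Dx + (1 + 4·x + 3·x^2)·Dx^2  (order 2).
h: a_k = 0, 8, -16, 104/3, -80, 968/5, -1456/3, 8744/7, …
ICs: h(0) = 0, h′(0) = 8.

f: a_k = 0, 8, -8, 32/3, -16, 128/5, -128/3, 512/7, …
Substitute x→r, Dx→(1/r')Dx; clear ⇒ L₀.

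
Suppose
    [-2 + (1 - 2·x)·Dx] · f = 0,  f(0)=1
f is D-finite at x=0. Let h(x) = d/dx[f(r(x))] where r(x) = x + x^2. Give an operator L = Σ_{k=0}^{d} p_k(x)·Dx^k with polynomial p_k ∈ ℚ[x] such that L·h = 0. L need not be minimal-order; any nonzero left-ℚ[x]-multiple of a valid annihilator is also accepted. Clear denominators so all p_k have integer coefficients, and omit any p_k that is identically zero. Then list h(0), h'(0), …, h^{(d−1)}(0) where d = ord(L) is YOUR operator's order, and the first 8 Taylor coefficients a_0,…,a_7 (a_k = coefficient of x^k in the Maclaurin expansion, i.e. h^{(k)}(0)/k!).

f: a_k = 1, 2, 4, 8, 16, 32, 64, 128, …
Change of var in L_f (x↦r) gives L₀.
h=h₀': d/dx-closure on L₀ ⇒ L.
L = (6 + 12·x + 12·x^2) + (-1 + 6·x^2 + 4·x^3)·Dx  (order 1).
h: a_k = 2, 12, 48, 176, 600, 1968, 6272, 19584, …
ICs: h(0) = 2.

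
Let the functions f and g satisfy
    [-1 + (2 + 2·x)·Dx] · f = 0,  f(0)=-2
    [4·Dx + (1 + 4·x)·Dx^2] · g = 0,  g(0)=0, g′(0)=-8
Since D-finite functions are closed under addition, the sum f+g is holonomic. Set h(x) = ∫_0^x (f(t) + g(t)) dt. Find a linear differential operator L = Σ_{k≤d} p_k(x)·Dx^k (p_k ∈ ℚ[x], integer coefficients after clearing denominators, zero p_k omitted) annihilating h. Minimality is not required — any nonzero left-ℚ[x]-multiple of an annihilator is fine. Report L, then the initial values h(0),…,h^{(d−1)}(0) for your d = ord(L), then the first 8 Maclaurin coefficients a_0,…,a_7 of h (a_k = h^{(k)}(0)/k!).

f: a_k = -2, -1, 1/4, -1/8, 5/64, -7/128, 21/512, -33/1024, …
g: a_k = 0, -8, 16, -128/3, 128, -2048/5, 4096/3, -32768/7, …
Sum ⇒ L₀ = lclm(L_f,L_g) in ℚ(x)⟨Dx⟩.
h=∫₀ˣh₀: take L = L₀·Dx.
L = (52 + 16·x)·Dx^2 + (125 + 232·x + 80·x^2)·Dx^3 + (14 + 78·x + 96·x^2 + 32·x^3)·Dx^4  (order 4).
h: a_k = 0, -2, -9/2, 65/12, -1027/96, 8197/320, -87393/1280, 2097215/10752, …
ICs: h(0) = 0, h′(0) = -2, h′′(0) = -9, h′′′(0) = 65/2.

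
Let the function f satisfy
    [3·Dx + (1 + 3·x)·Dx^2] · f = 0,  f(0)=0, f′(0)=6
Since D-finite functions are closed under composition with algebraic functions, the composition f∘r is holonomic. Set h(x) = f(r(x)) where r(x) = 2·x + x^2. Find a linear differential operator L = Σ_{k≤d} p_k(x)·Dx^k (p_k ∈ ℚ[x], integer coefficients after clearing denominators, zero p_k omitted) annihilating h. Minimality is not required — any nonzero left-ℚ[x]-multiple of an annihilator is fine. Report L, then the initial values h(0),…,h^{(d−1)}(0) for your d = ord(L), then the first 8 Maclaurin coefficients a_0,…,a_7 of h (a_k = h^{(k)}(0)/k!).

f: a_k = 0, 6, -9, 18, -81/2, 486/5, -243, 4374/7, …
Change of var in L_f (x↦r) gives L₀.
L = (5 + 6·x + 3·x^2)·Dx + (1 + 7·x + 9·x^2 + 3·x^3)·Dx^2  (order 2).
h: a_k = 0, 12, -30, 108, -441, 9612/5, -8730, 285444/7, …
ICs: h(0) = 0, h′(0) = 12.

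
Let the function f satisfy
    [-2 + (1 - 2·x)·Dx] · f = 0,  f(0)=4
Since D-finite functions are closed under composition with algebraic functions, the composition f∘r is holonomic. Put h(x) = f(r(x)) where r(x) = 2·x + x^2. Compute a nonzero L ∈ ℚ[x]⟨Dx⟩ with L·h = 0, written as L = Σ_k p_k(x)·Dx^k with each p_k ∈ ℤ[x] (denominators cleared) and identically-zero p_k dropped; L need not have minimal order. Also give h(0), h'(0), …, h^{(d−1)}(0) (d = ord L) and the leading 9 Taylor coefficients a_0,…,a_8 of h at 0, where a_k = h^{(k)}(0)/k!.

L = (4 + 4·x) + (-1 + 4·x + 2·x^2)·Dx  (order 1).
h: a_k = 4, 16, 72, 320, 1424, 6336, 28192, 125440, 558144, …
ICs: h(0) = 4.

f: a_k = 4, 8, 16, 32, 64, 128, 256, 512, 1024, …
f∘r: x↦r, Dx↦Dx/r' in L_f ⇒ L₀.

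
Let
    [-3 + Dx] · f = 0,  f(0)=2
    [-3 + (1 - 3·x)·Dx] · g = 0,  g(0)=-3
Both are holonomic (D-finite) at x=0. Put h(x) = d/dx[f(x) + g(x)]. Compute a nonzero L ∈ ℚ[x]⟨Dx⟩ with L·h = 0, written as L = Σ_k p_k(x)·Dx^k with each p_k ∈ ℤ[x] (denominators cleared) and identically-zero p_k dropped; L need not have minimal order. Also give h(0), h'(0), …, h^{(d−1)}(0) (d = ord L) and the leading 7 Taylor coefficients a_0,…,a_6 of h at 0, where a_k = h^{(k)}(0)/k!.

f: a_k = 2, 6, 9, 9, 27/4, 81/20, 81/40, …
g: a_k = -3, -9, -27, -81, -243, -729, -2187, …
Sum ⇒ L₀ = lclm(L_f,L_g) in ℚ(x)⟨Dx⟩.
h=h₀': d/dx-closure on L₀ ⇒ L.
L = (36 + 54·x) + (-15 - 18·x + 27·x^2)·Dx + (1 - 9·x^2)·Dx^2  (order 2).
h: a_k = -3, -36, -216, -945, -14499/4, -262197/20, -1836837/40, …
ICs: h(0) = -3, h′(0) = -36.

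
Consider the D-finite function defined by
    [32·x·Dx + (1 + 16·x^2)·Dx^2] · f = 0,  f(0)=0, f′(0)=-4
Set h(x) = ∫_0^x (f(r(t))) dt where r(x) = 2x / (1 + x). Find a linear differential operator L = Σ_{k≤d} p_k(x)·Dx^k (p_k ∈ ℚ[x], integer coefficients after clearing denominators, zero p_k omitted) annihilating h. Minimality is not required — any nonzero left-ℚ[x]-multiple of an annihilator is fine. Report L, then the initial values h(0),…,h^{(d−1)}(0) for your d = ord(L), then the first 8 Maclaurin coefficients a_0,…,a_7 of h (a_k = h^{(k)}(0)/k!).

L = (2 + 130·x)·Dx^2 + (1 + 2·x + 65·x^2)·Dx^3  (order 3).
h: a_k = 0, 0, -4, 8/3, 122/3, -504/5, -13844/15, 93208/21, …
ICs: h(0) = 0, h′(0) = 0, h′′(0) = -8.

f: a_k = 0, -4, 0, 64/3, 0, -1024/5, 0, 16384/7, …
h₀=f(r): pull back L_f along r ⇒ L₀.
Integrate: L := L₀·Dx.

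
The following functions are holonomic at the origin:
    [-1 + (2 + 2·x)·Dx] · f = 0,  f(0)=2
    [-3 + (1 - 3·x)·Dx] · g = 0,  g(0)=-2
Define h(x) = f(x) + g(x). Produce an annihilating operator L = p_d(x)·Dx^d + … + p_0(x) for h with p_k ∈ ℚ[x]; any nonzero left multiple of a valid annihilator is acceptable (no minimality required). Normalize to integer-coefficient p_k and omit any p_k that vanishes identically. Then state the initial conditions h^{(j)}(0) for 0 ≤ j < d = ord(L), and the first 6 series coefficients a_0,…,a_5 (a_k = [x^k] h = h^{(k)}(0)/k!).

f: a_k = 2, 1, -1/4, 1/8, -5/64, 7/128, …
g: a_k = -2, -6, -18, -54, -162, -486, …
Weyl lclm of L_f,L_g ⇒ L₀ (ord ≤ 2).
L = (39 + 27·x) + (-73 - 138·x - 81·x^2)·Dx + (10 - 2·x - 66·x^2 - 54·x^3)·Dx^2  (order 2).
h: a_k = 0, -5, -73/4, -431/8, -10373/64, -62201/128, …
ICs: h(0) = 0, h′(0) = -5.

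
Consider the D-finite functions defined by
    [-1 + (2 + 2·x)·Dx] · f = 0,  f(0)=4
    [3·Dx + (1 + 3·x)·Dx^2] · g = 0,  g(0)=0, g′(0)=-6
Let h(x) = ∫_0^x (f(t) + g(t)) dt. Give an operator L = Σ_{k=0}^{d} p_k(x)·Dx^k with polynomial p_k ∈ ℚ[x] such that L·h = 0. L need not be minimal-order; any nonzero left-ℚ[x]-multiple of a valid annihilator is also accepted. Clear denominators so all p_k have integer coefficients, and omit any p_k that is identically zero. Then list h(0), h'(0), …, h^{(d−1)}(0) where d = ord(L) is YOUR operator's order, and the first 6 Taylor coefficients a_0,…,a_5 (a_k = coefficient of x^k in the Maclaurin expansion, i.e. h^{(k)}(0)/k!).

L = (27 + 9·x)·Dx^2 + (69 + 126·x + 45·x^2)·Dx^3 + (10 + 46·x + 54·x^2 + 18·x^3)·Dx^4  (order 4).
h: a_k = 0, 4, -2, 17/6, -71/16, 1291/160, …
ICs: h(0) = 0, h′(0) = 4, h′′(0) = -4, h′′′(0) = 17.

f: a_k = 4, 2, -1/2, 1/4, -5/32, 7/64, …
g: a_k = 0, -6, 9, -18, 81/2, -486/5, …
Weyl lclm of L_f,L_g ⇒ L₀ (ord ≤ 3).
Integrate: L := L₀·Dx.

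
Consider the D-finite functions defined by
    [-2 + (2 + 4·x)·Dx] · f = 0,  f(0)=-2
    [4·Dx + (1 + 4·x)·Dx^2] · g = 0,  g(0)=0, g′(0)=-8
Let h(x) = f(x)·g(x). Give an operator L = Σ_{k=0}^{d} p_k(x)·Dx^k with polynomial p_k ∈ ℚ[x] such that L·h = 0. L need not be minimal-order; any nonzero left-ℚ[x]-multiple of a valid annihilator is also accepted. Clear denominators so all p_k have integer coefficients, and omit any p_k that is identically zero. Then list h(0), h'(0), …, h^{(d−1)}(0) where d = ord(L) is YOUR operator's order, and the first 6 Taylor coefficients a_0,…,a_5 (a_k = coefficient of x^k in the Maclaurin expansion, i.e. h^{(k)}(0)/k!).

L = (-1 + 4·x) + (2 + 4·x)·Dx + (1 + 8·x + 20·x^2 + 16·x^3)·Dx^2  (order 2).
h: a_k = 0, 16, -16, 136/3, -440/3, 7418/15, …
ICs: h(0) = 0, h′(0) = 16.

f: a_k = -2, -2, 1, -1, 5/4, -7/4, …
g: a_k = 0, -8, 16, -128/3, 128, -2048/5, …
Sym-product of L_f,L_g gives L₀ (≤ ord 2).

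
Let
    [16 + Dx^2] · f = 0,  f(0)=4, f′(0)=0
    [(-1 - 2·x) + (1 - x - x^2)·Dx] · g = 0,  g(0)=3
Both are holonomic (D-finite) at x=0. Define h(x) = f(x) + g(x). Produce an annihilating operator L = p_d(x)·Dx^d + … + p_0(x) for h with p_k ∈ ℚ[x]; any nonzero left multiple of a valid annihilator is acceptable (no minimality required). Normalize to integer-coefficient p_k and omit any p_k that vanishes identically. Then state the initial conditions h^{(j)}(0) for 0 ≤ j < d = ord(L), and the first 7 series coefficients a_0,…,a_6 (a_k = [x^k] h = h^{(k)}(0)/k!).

f: a_k = 4, 0, -32, 0, 128/3, 0, -1024/45, …
g: a_k = 3, 3, 6, 9, 15, 24, 39, …
h₀=f+g: left-lcm gives L₀, ord ≤ 3.
L = (-272 - 384·x + 352·x^2 - 192·x^3 - 640·x^4 - 256·x^5) + (160 - 368·x - 32·x^2 + 544·x^3 - 48·x^4 - 384·x^5 - 128·x^6)·Dx + (-17 - 24·x + 22·x^2 - 12·x^3 - 40·x^4 - 16·x^5)·Dx^2 + (10 - 23·x - 2·x^2 + 34·x^3 - 3·x^4 - 24·x^5 - 8·x^6)·Dx^3  (order 3).
h: a_k = 7, 3, -26, 9, 173/3, 24, 731/45, …
ICs: h(0) = 7, h′(0) = 3, h′′(0) = -52.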